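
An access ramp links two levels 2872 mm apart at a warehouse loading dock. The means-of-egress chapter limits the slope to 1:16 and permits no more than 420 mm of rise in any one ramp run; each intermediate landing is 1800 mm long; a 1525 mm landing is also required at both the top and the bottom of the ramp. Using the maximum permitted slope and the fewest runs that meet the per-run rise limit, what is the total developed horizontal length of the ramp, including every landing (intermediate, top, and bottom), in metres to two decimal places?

2872 / 420 = 6.838 → round up to 7 ramp runs. That means 6 intermediate landings.
Horizontal run for 2872 mm of rise at 1:16 is 2872 × 16 = 45952 mm.
6 intermediate landings contribute 6 × 1800 = 10800 mm.
Top and bottom landings: 2 × 1525 = 3050 mm.
Total = 45952 + 10800 + 3050 = 59802 mm.
= 59.80 m.

59.80 m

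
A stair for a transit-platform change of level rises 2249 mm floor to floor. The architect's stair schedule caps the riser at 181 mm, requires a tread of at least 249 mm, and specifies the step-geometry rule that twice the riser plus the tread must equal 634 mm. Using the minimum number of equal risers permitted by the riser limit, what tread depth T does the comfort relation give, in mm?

At most 181 each: 2249/181 = 12.43, giving 13 risers.
Riser R = 2249 / 13 = 173 mm, within the 181 mm limit.
Tread T = 634 − 2 × 173 = 288 mm (≥ 249 mm).

288 mm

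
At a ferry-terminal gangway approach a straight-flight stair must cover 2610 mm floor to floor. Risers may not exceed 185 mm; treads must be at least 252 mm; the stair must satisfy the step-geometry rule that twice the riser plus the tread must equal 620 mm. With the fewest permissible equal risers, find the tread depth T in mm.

2610 / 185 = 14.11, so 15 risers are needed.
Each riser is 2610/15 = 174 mm (≤ 185 mm).
From 2R + T = 620: T = 620 − 348 = 272 mm.

272 mm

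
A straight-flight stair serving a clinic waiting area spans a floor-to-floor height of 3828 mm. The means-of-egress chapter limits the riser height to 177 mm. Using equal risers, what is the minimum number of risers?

22 risers

3828 / 177 = 21.627 → round up to 22 risers.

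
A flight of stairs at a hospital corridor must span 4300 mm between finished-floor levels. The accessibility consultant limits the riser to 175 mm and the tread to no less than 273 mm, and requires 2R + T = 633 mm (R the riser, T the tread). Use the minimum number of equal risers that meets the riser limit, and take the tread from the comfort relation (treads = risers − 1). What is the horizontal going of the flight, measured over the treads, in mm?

6936 mm

⌈4300/175⌉ = 25 risers.
Riser R = 4300 / 25 = 172 mm, within the 175 mm limit.
T = 633 − 2·172 = 289 mm, which satisfies the 273 mm minimum.
Going = (25 − 1) × 289 = 6936 mm.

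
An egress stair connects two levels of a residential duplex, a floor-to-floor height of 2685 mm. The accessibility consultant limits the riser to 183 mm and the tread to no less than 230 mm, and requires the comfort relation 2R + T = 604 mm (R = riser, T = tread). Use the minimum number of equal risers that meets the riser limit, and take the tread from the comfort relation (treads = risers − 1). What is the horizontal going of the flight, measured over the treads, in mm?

2685 / 183 = 14.67, so 15 risers are needed.
Each riser is 2685/15 = 179 mm (≤ 183 mm).
T = 604 − 2·179 = 246 mm, which satisfies the 230 mm minimum.
15 risers give 14 treads; going = 14 × 246 = 3444 mm.

3444 mm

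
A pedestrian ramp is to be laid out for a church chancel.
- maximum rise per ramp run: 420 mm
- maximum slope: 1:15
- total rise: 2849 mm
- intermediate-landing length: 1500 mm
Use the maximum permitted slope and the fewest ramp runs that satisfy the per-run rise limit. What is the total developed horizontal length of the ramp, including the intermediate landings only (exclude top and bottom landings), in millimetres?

51735 mm

2849 / 420 = 6.783 → round up to 7 ramp runs. That means 6 intermediate landings.
Ramp run (horizontal) at 1:15: 2849 × 15 = 42735 mm.
Intermediate landings: 6 × 1500 = 9000 mm.
Developed length = 42735 + 9000 = 51735 mm.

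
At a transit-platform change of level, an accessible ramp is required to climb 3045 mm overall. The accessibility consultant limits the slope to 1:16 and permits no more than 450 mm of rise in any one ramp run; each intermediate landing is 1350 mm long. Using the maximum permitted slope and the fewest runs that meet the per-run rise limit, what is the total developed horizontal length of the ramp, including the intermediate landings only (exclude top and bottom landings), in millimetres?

⌈3045/450⌉ = 7 ramp runs. That means 6 intermediate landings.
Horizontal run for 3045 mm of rise at 1:16 is 3045 × 16 = 48720 mm.
6 intermediate landings contribute 6 × 1350 = 8100 mm.
Total developed length = 48720 + 8100 = 56820 mm.

56820 mm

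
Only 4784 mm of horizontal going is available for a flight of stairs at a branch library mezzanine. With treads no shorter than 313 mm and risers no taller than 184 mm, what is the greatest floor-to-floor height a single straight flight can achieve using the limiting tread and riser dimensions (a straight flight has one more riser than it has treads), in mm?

2944 mm

4784 / 313 = 15.28, so 15 treads fit.
Risers = treads + 1 = 16.
Maximum height = 16 × 184 = 2944 mm.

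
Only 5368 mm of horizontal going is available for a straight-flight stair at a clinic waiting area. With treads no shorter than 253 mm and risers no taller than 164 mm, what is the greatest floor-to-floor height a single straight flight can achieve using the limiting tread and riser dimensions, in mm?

Treads that fit: ⌊5368 / 253⌋ = 21.
Risers = treads + 1 = 22.
Maximum height = 22 × 164 = 3608 mm.

3608 mm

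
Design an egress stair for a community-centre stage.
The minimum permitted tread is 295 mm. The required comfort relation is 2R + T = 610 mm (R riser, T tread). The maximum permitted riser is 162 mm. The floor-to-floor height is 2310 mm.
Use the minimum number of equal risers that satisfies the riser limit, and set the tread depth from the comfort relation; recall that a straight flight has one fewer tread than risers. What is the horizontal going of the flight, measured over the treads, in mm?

2310 / 162 = 14.259 → round up to 15 risers.
Each riser is 2310/15 = 154 mm (≤ 162 mm).
T = 610 − 2·154 = 302 mm, which satisfies the 295 mm minimum.
Going = (15 − 1) × 302 = 4228 mm.

4228 mm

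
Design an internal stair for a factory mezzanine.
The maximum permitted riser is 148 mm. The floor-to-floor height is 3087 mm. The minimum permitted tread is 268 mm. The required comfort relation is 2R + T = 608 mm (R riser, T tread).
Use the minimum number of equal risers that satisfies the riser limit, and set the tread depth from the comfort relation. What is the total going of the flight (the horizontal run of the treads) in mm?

At most 148 each: 3087/148 = 20.86, giving 21 risers.
Each riser is 3087/21 = 147 mm (≤ 148 mm).
From 2R + T = 608: T = 608 − 294 = 314 mm.
21 risers give 20 treads; going = 20 × 314 = 6280 mm.

6280 mm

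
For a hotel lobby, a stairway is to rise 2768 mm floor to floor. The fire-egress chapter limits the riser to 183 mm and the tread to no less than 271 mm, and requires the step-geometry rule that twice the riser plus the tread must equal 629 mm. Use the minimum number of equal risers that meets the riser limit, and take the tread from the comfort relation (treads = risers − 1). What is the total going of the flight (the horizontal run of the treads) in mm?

2768 / 183 = 15.126 → round up to 16 risers.
Each riser is 2768/16 = 173 mm (≤ 183 mm).
From 2R + T = 629: T = 629 − 346 = 283 mm.
16 risers give 15 treads; going = 15 × 283 = 4245 mm.

4245 mm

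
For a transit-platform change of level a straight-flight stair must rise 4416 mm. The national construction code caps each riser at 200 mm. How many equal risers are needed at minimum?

4416 / 200 = 22.08, so 23 risers are needed.

23 risers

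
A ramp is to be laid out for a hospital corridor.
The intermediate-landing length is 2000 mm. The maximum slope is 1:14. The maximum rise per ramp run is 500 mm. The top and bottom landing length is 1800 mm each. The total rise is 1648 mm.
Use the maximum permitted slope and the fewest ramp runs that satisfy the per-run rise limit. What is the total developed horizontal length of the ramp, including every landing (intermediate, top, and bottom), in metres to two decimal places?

1648 / 500 = 3.30, so 4 ramp runs are needed. That means 3 intermediate landings.
Ramp run (horizontal) at 1:14: 1648 × 14 = 23072 mm.
Intermediate landings: 3 × 2000 = 6000 mm.
Top and bottom landings: 2 × 1800 = 3600 mm.
Total = 23072 + 6000 + 3600 = 32672 mm.
= 32.67 m.

32.67 m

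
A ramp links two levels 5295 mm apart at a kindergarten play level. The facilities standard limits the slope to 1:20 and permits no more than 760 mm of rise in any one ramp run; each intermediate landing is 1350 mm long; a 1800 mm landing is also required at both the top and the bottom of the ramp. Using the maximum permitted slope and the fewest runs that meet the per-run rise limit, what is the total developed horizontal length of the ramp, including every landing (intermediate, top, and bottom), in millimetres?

5295 / 760 = 6.967 → round up to 7 ramp runs. That means 6 intermediate landings.
Ramp run (horizontal) at 1:20: 5295 × 20 = 105900 mm.
Intermediate landings: 6 × 1350 = 8100 mm.
Top and bottom landings: 2 × 1800 = 3600 mm.
Total = 105900 + 8100 + 3600 = 117600 mm.

117600 mm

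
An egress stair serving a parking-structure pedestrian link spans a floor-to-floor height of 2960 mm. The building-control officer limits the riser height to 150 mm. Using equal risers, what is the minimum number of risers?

20 risers

2960 / 150 = 19.733 → round up to 20 risers.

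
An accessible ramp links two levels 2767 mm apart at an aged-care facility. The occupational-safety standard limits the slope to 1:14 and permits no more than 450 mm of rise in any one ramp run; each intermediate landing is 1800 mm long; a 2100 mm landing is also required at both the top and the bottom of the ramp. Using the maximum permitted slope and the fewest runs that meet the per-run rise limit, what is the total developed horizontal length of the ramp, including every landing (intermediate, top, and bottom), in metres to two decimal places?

53.74 m

2767 / 450 = 6.15, so 7 ramp runs are needed. That means 6 intermediate landings.
Horizontal run for 2767 mm of rise at 1:14 is 2767 × 14 = 38738 mm.
6 intermediate landings contribute 6 × 1800 = 10800 mm.
Top and bottom landings: 2 × 2100 = 4200 mm.
Total = 38738 + 10800 + 4200 = 53738 mm.
= 53.74 m.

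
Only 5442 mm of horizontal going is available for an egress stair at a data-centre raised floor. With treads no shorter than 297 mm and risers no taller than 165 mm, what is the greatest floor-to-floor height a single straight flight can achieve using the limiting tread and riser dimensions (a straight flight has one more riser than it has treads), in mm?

3135 mm

Treads that fit: ⌊5442 / 297⌋ = 18.
Risers = treads + 1 = 19.
Maximum height = 19 × 165 = 3135 mm.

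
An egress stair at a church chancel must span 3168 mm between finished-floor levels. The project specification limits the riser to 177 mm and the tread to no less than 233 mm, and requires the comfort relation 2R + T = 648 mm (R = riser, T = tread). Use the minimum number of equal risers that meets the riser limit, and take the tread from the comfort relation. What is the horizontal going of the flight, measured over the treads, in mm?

5032 mm

At most 177 each: 3168/177 = 17.90, giving 18 risers.
Each riser is 3168/18 = 176 mm (≤ 177 mm).
Tread T = 648 − 2 × 176 = 296 mm (≥ 233 mm).
Going = (18 − 1) × 296 = 5032 mm.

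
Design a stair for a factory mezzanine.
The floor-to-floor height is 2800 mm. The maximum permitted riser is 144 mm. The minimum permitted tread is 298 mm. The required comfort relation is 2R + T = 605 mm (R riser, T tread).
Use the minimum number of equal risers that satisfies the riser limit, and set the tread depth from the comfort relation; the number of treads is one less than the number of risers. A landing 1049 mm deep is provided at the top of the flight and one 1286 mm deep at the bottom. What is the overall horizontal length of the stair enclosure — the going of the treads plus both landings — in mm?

8510 mm

⌈2800/144⌉ = 20 risers.
Each riser is 2800/20 = 140 mm (≤ 144 mm).
From 2R + T = 605: T = 605 − 280 = 325 mm.
20 risers give 19 treads; going = 19 × 325 = 6175 mm.
Add landings: 6175 + 1049 + 1286 = 8510 mm.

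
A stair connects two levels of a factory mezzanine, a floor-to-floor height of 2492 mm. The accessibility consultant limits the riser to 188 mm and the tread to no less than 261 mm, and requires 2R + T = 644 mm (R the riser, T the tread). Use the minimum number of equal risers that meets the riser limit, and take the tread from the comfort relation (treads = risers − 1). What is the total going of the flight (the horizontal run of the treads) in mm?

3744 mm

2492 / 188 = 13.255 → round up to 14 risers.
Riser R = 2492 / 14 = 178 mm, within the 188 mm limit.
Tread T = 644 − 2 × 178 = 288 mm (≥ 261 mm).
14 risers give 13 treads; going = 13 × 288 = 3744 mm.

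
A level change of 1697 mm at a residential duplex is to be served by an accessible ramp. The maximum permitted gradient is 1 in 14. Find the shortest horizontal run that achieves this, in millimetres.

23758 mm

At 1:14 the run is 14 × 1697 = 23758 mm.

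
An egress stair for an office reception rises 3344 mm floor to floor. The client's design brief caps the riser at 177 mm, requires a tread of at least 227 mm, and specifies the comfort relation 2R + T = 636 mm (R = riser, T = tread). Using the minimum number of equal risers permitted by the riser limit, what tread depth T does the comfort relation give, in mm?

284 mm

3344 / 177 = 18.89, so 19 risers are needed.
R = 3344 ÷ 19 = 176 mm.
From 2R + T = 636: T = 636 − 352 = 284 mm.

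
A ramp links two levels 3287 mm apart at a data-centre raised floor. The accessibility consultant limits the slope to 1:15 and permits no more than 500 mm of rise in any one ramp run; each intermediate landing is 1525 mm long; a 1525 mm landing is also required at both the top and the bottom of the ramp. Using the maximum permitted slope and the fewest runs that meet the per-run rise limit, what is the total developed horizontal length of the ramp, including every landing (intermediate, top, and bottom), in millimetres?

61505 mm

3287 / 500 = 6.574 → round up to 7 ramp runs. That means 6 intermediate landings.
Ramp run (horizontal) at 1:15: 3287 × 15 = 49305 mm.
6 intermediate landings contribute 6 × 1525 = 9150 mm.
Top and bottom landings: 2 × 1525 = 3050 mm.
Total = 49305 + 9150 + 3050 = 61505 mm.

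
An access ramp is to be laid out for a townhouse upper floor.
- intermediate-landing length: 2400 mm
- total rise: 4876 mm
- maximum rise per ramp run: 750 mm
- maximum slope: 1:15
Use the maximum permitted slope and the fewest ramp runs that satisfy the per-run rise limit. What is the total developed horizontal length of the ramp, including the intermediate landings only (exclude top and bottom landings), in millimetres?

At most 750 each: 4876/750 = 6.50, giving 7 ramp runs. That means 6 intermediate landings.
Horizontal run for 4876 mm of rise at 1:15 is 4876 × 15 = 73140 mm.
6 intermediate landings contribute 6 × 2400 = 14400 mm.
Total developed length = 73140 + 14400 = 87540 mm.

87540 mm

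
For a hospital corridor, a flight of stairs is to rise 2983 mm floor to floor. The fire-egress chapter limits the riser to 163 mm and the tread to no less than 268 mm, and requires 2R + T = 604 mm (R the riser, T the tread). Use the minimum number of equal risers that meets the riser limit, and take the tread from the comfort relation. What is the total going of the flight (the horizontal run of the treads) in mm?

5220 mm

2983 / 163 = 18.301 → round up to 19 risers.
Riser R = 2983 / 19 = 157 mm, within the 163 mm limit.
From 2R + T = 604: T = 604 − 314 = 290 mm.
Going = (19 − 1) × 290 = 5220 mm.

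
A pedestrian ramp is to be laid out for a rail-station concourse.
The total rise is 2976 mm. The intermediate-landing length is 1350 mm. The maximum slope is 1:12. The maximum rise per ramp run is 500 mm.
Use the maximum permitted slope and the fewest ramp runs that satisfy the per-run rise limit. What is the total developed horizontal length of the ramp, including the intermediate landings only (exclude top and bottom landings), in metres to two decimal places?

42.46 m

At most 500 each: 2976/500 = 5.95, giving 6 ramp runs. That means 5 intermediate landings.
Horizontal run for 2976 mm of rise at 1:12 is 2976 × 12 = 35712 mm.
Intermediate landings: 5 × 1350 = 6750 mm.
Developed length = 35712 + 6750 = 42462 mm.
= 42.46 m.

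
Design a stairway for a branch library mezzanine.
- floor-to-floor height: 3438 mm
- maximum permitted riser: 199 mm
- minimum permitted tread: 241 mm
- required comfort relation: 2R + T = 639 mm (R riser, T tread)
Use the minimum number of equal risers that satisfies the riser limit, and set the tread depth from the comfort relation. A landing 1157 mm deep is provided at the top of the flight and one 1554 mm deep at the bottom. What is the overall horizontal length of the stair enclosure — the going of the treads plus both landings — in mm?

7080 mm

At most 199 each: 3438/199 = 17.28, giving 18 risers.
Each riser is 3438/18 = 191 mm (≤ 199 mm).
T = 639 − 2·191 = 257 mm, which satisfies the 241 mm minimum.
Going = (18 − 1) × 257 = 4369 mm.
Enclosure = 4369 + 1157 + 1554 = 7080 mm.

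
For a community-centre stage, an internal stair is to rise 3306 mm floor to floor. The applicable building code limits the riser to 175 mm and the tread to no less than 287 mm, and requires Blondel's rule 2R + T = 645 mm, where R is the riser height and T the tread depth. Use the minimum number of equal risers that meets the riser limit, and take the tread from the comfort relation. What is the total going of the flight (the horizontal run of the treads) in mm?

5346 mm

3306 / 175 = 18.89, so 19 risers are needed.
Riser R = 3306 / 19 = 174 mm, within the 175 mm limit.
From 2R + T = 645: T = 645 − 348 = 297 mm.
Treads = 19 − 1 = 18; going = 18 × 297 = 5346 mm.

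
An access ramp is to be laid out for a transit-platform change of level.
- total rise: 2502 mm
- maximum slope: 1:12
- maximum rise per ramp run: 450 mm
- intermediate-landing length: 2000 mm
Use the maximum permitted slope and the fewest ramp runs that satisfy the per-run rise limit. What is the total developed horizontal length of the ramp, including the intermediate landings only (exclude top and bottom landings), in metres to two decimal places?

40.02 m

At most 450 each: 2502/450 = 5.56, giving 6 ramp runs. That means 5 intermediate landings.
Horizontal run for 2502 mm of rise at 1:12 is 2502 × 12 = 30024 mm.
Intermediate landings: 5 × 2000 = 10000 mm.
Developed length = 30024 + 10000 = 40024 mm.
= 40.02 m.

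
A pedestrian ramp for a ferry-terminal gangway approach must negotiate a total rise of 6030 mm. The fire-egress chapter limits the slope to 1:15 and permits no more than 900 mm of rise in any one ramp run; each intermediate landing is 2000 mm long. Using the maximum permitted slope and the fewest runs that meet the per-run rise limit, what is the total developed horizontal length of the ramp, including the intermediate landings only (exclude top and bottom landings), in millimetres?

102450 mm

⌈6030/900⌉ = 7 ramp runs. That means 6 intermediate landings.
Ramp run (horizontal) at 1:15: 6030 × 15 = 90450 mm.
6 intermediate landings contribute 6 × 2000 = 12000 mm.
Total developed length = 90450 + 12000 = 102450 mm.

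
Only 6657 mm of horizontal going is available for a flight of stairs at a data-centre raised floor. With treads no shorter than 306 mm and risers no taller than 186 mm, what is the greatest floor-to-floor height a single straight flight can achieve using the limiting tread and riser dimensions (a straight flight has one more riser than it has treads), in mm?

4092 mm

6657 / 306 = 21.75, so 21 treads fit.
Risers = treads + 1 = 22.
Maximum height = 22 × 186 = 4092 mm.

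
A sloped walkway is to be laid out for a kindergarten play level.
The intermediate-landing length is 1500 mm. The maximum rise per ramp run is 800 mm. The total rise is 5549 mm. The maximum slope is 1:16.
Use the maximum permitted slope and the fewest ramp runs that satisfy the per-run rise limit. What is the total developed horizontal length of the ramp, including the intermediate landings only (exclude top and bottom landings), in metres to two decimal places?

5549 / 800 = 6.936 → round up to 7 ramp runs. That means 6 intermediate landings.
Horizontal run for 5549 mm of rise at 1:16 is 5549 × 16 = 88784 mm.
6 intermediate landings contribute 6 × 1500 = 9000 mm.
Total developed length = 88784 + 9000 = 97784 mm.
= 97.78 m.

97.78 m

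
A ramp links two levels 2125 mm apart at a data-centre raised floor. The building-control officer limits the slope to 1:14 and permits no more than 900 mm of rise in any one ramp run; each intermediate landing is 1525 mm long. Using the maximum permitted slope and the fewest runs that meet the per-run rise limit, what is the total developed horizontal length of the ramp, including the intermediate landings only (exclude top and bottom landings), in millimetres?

⌈2125/900⌉ = 3 ramp runs. That means 2 intermediate landings.
Ramp run (horizontal) at 1:14: 2125 × 14 = 29750 mm.
Intermediate landings: 2 × 1525 = 3050 mm.
Total developed length = 29750 + 3050 = 32800 mm.

32800 mm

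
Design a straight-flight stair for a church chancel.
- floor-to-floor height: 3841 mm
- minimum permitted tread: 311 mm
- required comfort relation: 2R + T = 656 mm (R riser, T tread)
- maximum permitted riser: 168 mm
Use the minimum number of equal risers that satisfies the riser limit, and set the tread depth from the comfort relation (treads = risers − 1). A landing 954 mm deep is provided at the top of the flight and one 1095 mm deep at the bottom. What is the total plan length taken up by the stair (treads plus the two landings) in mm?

9133 mm

3841 / 168 = 22.863 → round up to 23 risers.
Each riser is 3841/23 = 167 mm (≤ 168 mm).
Tread T = 656 − 2 × 167 = 322 mm (≥ 311 mm).
23 risers give 22 treads; going = 22 × 322 = 7084 mm.
Add landings: 7084 + 954 + 1095 = 9133 mm.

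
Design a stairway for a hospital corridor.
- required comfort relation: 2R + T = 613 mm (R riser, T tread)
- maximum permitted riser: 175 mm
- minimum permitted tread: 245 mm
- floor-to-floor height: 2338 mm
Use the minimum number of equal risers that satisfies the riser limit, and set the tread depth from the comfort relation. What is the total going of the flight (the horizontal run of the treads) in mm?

2338 / 175 = 13.360 → round up to 14 risers.
Each riser is 2338/14 = 167 mm (≤ 175 mm).
From 2R + T = 613: T = 613 − 334 = 279 mm.
Going = (14 − 1) × 279 = 3627 mm.

3627 mm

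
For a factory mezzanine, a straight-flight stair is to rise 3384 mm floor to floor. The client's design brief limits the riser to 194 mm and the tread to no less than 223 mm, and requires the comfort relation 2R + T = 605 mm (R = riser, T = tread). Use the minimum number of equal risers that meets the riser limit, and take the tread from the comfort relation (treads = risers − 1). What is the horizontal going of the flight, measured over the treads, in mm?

3893 mm

3384 / 194 = 17.443 → round up to 18 risers.
Each riser is 3384/18 = 188 mm (≤ 194 mm).
T = 605 − 2·188 = 229 mm, which satisfies the 223 mm minimum.
18 risers give 17 treads; going = 17 × 229 = 3893 mm.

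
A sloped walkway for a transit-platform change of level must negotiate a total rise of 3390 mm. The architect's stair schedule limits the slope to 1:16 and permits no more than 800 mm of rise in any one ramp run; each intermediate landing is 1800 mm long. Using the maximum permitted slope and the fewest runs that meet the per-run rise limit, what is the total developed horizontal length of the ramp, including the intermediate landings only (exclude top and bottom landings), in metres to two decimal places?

3390 / 800 = 4.237 → round up to 5 ramp runs. That means 4 intermediate landings.
Horizontal run for 3390 mm of rise at 1:16 is 3390 × 16 = 54240 mm.
4 intermediate landings contribute 4 × 1800 = 7200 mm.
Total developed length = 54240 + 7200 = 61440 mm.
= 61.44 m.

61.44 m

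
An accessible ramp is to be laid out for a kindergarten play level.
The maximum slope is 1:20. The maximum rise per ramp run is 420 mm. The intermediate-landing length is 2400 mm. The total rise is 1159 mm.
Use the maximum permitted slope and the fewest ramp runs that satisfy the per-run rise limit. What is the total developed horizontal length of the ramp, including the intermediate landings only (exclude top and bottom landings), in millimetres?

1159 / 420 = 2.76, so 3 ramp runs are needed. That means 2 intermediate landings.
Ramp run (horizontal) at 1:20: 1159 × 20 = 23180 mm.
Intermediate landings: 2 × 2400 = 4800 mm.
Total developed length = 23180 + 4800 = 27980 mm.

27980 mm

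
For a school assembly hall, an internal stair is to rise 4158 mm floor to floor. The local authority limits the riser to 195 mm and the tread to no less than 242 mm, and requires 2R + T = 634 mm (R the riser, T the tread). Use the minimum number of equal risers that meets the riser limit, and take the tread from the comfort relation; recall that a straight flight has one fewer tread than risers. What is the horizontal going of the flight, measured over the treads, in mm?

5376 mm

⌈4158/195⌉ = 22 risers.
Each riser is 4158/22 = 189 mm (≤ 195 mm).
From 2R + T = 634: T = 634 − 378 = 256 mm.
Going = (22 − 1) × 256 = 5376 mm.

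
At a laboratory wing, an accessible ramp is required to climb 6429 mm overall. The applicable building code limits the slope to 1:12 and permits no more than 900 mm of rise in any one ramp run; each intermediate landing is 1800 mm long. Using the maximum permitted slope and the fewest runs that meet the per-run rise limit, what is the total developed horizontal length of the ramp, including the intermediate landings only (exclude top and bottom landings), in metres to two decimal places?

At most 900 each: 6429/900 = 7.14, giving 8 ramp runs. That means 7 intermediate landings.
Horizontal run for 6429 mm of rise at 1:12 is 6429 × 12 = 77148 mm.
Intermediate landings: 7 × 1800 = 12600 mm.
Developed length = 77148 + 12600 = 89748 mm.
= 89.75 m.

89.75 m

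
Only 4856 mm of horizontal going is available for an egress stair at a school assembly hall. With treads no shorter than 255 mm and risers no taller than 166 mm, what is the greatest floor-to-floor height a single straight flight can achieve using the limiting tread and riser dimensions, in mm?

Treads that fit: ⌊4856 / 255⌋ = 19.
Risers = treads + 1 = 20.
Maximum height = 20 × 166 = 3320 mm.

3320 mm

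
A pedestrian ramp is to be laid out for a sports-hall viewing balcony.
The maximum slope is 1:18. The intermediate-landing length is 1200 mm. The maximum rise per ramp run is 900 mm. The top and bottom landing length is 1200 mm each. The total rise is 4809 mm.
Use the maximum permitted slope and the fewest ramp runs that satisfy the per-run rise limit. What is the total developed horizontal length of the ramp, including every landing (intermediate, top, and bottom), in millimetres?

At most 900 each: 4809/900 = 5.34, giving 6 ramp runs. That means 5 intermediate landings.
Ramp run (horizontal) at 1:18: 4809 × 18 = 86562 mm.
5 intermediate landings contribute 5 × 1200 = 6000 mm.
Top and bottom landings: 2 × 1200 = 2400 mm.
Total = 86562 + 6000 + 2400 = 94962 mm.

94962 mm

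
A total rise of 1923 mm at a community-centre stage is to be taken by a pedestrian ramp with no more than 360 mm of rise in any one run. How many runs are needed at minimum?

6 runs

⌈1923/360⌉ = 6 ramp runs.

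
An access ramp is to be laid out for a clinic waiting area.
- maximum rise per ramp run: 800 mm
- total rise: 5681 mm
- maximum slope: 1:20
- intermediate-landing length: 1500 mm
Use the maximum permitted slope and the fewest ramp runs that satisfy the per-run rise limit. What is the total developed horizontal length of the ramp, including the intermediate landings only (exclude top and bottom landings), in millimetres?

124120 mm

5681 / 800 = 7.10, so 8 ramp runs are needed. That means 7 intermediate landings.
Horizontal run for 5681 mm of rise at 1:20 is 5681 × 20 = 113620 mm.
Intermediate landings: 7 × 1500 = 10500 mm.
Total developed length = 113620 + 10500 = 124120 mm.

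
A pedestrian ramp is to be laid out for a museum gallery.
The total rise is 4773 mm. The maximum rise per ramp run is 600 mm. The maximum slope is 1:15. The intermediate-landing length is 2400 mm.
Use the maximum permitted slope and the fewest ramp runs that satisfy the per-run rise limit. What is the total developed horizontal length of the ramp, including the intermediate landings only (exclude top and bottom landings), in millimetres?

4773 / 600 = 7.955 → round up to 8 ramp runs. That means 7 intermediate landings.
Ramp run (horizontal) at 1:15: 4773 × 15 = 71595 mm.
Intermediate landings: 7 × 2400 = 16800 mm.
Total developed length = 71595 + 16800 = 88395 mm.

88395 mm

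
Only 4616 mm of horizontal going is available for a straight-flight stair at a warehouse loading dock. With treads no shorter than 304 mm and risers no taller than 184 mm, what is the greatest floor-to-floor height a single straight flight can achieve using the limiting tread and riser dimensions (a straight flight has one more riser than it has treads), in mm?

Treads that fit: ⌊4616 / 304⌋ = 15.
Risers = treads + 1 = 16.
Maximum height = 16 × 184 = 2944 mm.

2944 mm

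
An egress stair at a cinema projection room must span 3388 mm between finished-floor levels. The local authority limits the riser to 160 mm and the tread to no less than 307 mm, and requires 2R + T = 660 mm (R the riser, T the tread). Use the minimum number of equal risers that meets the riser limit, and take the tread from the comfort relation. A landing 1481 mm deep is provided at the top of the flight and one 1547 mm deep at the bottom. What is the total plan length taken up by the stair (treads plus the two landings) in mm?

At most 160 each: 3388/160 = 21.18, giving 22 risers.
Each riser is 3388/22 = 154 mm (≤ 160 mm).
Tread T = 660 − 2 × 154 = 352 mm (≥ 307 mm).
Treads = 22 − 1 = 21; going = 21 × 352 = 7392 mm.
Add landings: 7392 + 1481 + 1547 = 10420 mm.

10420 mm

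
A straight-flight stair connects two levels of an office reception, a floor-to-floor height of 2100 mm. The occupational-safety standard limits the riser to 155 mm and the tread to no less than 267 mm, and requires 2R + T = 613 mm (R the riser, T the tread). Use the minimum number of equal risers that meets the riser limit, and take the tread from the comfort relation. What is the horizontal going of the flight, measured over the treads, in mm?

At most 155 each: 2100/155 = 13.55, giving 14 risers.
R = 2100 ÷ 14 = 150 mm.
T = 613 − 2·150 = 313 mm, which satisfies the 267 mm minimum.
Treads = 14 − 1 = 13; going = 13 × 313 = 4069 mm.

4069 mm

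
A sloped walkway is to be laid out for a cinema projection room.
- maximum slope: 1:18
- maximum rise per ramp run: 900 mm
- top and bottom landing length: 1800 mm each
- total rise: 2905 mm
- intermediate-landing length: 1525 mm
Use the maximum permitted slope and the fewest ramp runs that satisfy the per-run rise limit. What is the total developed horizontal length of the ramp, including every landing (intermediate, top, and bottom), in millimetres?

60465 mm

2905 / 900 = 3.23, so 4 ramp runs are needed. That means 3 intermediate landings.
Ramp run (horizontal) at 1:18: 2905 × 18 = 52290 mm.
Intermediate landings: 3 × 1525 = 4575 mm.
Top and bottom landings: 2 × 1800 = 3600 mm.
Total = 52290 + 4575 + 3600 = 60465 mm.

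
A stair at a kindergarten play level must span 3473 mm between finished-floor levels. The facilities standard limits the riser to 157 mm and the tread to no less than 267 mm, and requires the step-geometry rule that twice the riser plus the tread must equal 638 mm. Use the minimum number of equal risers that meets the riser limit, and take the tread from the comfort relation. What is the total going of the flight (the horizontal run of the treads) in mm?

3473 / 157 = 22.12, so 23 risers are needed.
Riser R = 3473 / 23 = 151 mm, within the 157 mm limit.
From 2R + T = 638: T = 638 − 302 = 336 mm.
Going = (23 − 1) × 336 = 7392 mm.

7392 mm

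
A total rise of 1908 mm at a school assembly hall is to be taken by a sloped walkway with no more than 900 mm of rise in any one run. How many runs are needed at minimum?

3 runs

1908 / 900 = 2.12, so 3 ramp runs are needed.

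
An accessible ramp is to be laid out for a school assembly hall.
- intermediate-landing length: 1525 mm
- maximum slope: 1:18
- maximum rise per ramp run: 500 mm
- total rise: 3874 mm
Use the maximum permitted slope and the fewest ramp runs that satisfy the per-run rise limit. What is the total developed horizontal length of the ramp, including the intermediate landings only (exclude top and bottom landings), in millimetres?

80407 mm

3874 / 500 = 7.748 → round up to 8 ramp runs. That means 7 intermediate landings.
Horizontal run for 3874 mm of rise at 1:18 is 3874 × 18 = 69732 mm.
7 intermediate landings contribute 7 × 1525 = 10675 mm.
Developed length = 69732 + 10675 = 80407 mm.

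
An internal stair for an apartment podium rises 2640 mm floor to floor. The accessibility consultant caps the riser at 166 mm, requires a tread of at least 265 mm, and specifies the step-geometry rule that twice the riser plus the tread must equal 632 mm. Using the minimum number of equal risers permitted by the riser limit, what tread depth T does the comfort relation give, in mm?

302 mm

⌈2640/166⌉ = 16 risers.
Riser R = 2640 / 16 = 165 mm, within the 166 mm limit.
From 2R + T = 632: T = 632 − 330 = 302 mm.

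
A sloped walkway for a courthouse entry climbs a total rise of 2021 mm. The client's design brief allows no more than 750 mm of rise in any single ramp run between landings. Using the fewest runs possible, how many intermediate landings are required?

2021 / 750 = 2.695 → round up to 3 ramp runs.
3 runs are separated by 2 intermediate landings.

2 intermediate landings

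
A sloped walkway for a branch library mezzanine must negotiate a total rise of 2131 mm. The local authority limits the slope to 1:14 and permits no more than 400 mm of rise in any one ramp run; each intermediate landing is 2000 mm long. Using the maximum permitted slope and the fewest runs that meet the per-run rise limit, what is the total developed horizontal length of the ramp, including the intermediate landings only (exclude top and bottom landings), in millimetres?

39834 mm

2131 / 400 = 5.327 → round up to 6 ramp runs. That means 5 intermediate landings.
Horizontal run for 2131 mm of rise at 1:14 is 2131 × 14 = 29834 mm.
Intermediate landings: 5 × 2000 = 10000 mm.
Developed length = 29834 + 10000 = 39834 mm.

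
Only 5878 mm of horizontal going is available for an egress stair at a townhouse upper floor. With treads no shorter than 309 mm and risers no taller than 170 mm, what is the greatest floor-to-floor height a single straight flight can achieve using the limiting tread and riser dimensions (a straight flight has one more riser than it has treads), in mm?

3400 mm

5878 / 309 = 19.02, so 19 treads fit.
Risers = treads + 1 = 20.
Maximum height = 20 × 170 = 3400 mm.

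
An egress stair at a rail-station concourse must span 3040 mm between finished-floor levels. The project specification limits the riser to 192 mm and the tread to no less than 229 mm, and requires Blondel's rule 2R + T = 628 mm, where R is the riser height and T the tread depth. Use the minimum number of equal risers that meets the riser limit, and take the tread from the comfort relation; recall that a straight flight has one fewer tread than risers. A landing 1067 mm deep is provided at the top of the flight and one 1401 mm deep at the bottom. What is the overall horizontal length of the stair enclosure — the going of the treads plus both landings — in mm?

6188 mm

3040 / 192 = 15.83, so 16 risers are needed.
Each riser is 3040/16 = 190 mm (≤ 192 mm).
From 2R + T = 628: T = 628 − 380 = 248 mm.
16 risers give 15 treads; going = 15 × 248 = 3720 mm.
Add landings: 3720 + 1067 + 1401 = 6188 mm.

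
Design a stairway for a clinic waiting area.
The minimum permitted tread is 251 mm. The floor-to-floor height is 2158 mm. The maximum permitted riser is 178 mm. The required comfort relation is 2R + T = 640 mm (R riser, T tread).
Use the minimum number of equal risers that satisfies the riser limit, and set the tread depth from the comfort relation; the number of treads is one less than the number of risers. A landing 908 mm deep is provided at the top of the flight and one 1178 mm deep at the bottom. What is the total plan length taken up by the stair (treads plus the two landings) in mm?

At most 178 each: 2158/178 = 12.12, giving 13 risers.
Each riser is 2158/13 = 166 mm (≤ 178 mm).
T = 640 − 2·166 = 308 mm, which satisfies the 251 mm minimum.
Going = (13 − 1) × 308 = 3696 mm.
Enclosure = 3696 + 908 + 1178 = 5782 mm.

5782 mm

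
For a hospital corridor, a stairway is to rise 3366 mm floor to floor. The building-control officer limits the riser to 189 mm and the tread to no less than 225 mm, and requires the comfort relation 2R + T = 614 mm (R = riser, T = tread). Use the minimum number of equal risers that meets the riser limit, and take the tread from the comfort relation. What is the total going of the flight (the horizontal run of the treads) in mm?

4080 mm

⌈3366/189⌉ = 18 risers.
Each riser is 3366/18 = 187 mm (≤ 189 mm).
T = 614 − 2·187 = 240 mm, which satisfies the 225 mm minimum.
Treads = 18 − 1 = 17; going = 17 × 240 = 4080 mm.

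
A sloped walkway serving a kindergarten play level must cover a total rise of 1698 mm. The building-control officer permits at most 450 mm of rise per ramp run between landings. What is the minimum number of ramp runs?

4 runs

1698 / 450 = 3.773 → round up to 4 ramp runs.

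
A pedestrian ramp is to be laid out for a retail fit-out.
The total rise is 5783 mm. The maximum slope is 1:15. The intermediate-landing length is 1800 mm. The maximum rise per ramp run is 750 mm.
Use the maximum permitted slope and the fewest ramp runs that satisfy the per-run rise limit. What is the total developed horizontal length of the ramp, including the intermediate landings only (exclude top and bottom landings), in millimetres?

5783 / 750 = 7.711 → round up to 8 ramp runs. That means 7 intermediate landings.
Horizontal run for 5783 mm of rise at 1:15 is 5783 × 15 = 86745 mm.
Intermediate landings: 7 × 1800 = 12600 mm.
Total developed length = 86745 + 12600 = 99345 mm.

99345 mm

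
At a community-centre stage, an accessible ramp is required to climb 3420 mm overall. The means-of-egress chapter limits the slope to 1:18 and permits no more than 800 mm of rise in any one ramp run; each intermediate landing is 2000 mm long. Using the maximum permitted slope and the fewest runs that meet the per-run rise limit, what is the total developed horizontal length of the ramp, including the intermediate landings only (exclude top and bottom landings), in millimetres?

69560 mm

At most 800 each: 3420/800 = 4.28, giving 5 ramp runs. That means 4 intermediate landings.
Ramp run (horizontal) at 1:18: 3420 × 18 = 61560 mm.
4 intermediate landings contribute 4 × 2000 = 8000 mm.
Developed length = 61560 + 8000 = 69560 mm.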